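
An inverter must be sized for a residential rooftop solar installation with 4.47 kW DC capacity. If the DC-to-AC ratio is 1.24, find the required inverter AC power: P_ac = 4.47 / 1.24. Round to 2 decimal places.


The inverter AC capacity is determined by the DC/AC ratio.
Given: P_dc = 4.47 kW, DC/AC ratio = 1.24
P_ac = P_dc / ratio = 4.47 / 1.24
P_ac = 3.60 kW

3.60


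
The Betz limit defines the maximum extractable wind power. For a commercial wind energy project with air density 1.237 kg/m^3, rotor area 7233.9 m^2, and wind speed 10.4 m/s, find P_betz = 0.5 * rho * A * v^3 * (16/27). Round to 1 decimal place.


The Betz coefficient Cp_max = 16/27 = 0.5926
v^3 = 10.4^3 = 1124.864
P_betz = 0.5 * rho * A * v^3 * Cp_max
P_betz = 0.5 * 1.237 * 7233.9 * 1124.864 * 0.5926
P_betz = 2982417.5 W

2982417.5


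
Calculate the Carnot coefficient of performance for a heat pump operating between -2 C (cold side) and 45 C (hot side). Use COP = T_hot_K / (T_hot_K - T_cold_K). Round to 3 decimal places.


Convert to Kelvin:
  T_hot = 45 + 273.15 = 318.15 K
  T_cold = -2 + 273.15 = 271.15 K
Apply Carnot COP formula:
  COP = T_hot_K / (T_hot_K - T_cold_K) = 318.15 / 47.0
  COP = 6.769

6.769


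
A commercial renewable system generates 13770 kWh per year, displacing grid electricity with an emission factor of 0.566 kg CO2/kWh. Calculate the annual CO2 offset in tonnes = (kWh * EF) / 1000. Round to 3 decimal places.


CO2 offset in kg = generation * emission_factor
CO2 offset = 13770 * 0.566 = 7793.82 kg
Convert to tonnes:
  CO2 offset = 7793.82 / 1000 = 7.794 tonnes

7.794


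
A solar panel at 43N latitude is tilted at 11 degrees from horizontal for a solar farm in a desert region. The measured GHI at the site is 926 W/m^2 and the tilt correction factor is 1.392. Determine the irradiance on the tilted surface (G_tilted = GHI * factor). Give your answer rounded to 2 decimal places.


Identify the given values:
  GHI = 926 W/m^2, tilt correction factor = 1.392
Apply the formula G_tilted = GHI * factor:
  G_tilted = 926 * 1.392
  G_tilted = 1288.99 W/m^2

1288.99


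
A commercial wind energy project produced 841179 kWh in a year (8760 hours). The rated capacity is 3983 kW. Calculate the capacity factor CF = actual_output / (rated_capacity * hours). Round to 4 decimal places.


Capacity factor = actual output / maximum possible output
Maximum possible = rated * hours = 3983 * 8760 = 34891080 kWh
CF = 841179 / 34891080
CF = 0.0241

0.0241


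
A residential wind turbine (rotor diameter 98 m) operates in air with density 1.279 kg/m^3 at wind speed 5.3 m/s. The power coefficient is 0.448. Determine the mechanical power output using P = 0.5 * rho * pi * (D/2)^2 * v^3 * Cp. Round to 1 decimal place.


Step 1 -- Compute swept area:
  A = pi * (D/2)^2 = pi * (98/2)^2 = 7542.96 m^2
Step 2 -- Apply wind power equation:
  P = 0.5 * rho * A * v^3 * Cp
  v^3 = 5.3^3 = 148.877
  P = 0.5 * 1.279 * 7542.96 * 148.877 * 0.448
  P = 321727.5 W

321727.5


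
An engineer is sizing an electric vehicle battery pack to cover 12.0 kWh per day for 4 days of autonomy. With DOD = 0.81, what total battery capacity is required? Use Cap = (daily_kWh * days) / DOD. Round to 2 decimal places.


Total energy needed = daily * days = 12.0 * 4 = 48.0 kWh
Account for depth of discharge:
  Cap = total_energy / DOD = 48.0 / 0.81
  Cap = 59.26 kWh

59.26


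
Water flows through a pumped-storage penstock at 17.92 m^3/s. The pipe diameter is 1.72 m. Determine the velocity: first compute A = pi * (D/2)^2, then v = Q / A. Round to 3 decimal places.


Compute pipe cross-sectional area:
  A = pi * (D/2)^2 = pi * (1.72/2)^2 = 2.3235 m^2
Calculate velocity:
  v = Q / A = 17.92 / 2.3235
  v = 7.712 m/s

7.712


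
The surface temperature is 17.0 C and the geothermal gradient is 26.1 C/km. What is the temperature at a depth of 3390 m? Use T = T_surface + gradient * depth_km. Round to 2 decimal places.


Convert depth to km: 3390 / 1000 = 3.39 km
Temperature increase = gradient * depth_km = 26.1 * 3.39 = 88.48 C
Temperature at depth = T_surface + delta_T = 17.0 + 88.48
T = 105.48 C

105.48


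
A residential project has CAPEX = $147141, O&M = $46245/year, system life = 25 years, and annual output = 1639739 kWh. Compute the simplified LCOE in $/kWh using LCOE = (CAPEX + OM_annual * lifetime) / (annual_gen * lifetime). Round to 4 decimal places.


Total cost = CAPEX + OM * lifetime = 147141 + 46245 * 25 = 147141 + 1156125 = 1303266
Total generation = annual * lifetime = 1639739 * 25 = 40993475 kWh
LCOE = 1303266 / 40993475
LCOE = 0.0318 $/kWh

0.0318


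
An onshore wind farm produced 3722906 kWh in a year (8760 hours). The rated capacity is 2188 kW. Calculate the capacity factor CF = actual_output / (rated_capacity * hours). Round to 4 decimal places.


Capacity factor = actual output / maximum possible output
Maximum possible = rated * hours = 2188 * 8760 = 19166880 kWh
CF = 3722906 / 19166880
CF = 0.1942

0.1942


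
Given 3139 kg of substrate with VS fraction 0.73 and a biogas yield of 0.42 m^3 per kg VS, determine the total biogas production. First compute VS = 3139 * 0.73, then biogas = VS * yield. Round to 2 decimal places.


Compute volatile solids:
  VS = mass * VS_fraction = 3139 * 0.73 = 2291.47 kg
Calculate biogas volume:
  Biogas = VS * specific_yield = 2291.47 * 0.42
  Biogas = 962.42 m^3

962.42


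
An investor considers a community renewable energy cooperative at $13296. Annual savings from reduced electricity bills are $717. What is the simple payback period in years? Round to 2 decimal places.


Simple payback period = initial cost / annual savings
Payback = 13296 / 717
Payback = 18.54 years

18.54


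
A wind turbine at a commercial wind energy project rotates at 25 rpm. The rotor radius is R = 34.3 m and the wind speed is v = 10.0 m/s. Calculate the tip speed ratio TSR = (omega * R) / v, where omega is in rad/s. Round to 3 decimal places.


Convert rotational speed to rad/s:
  omega = 25 * 2 * pi / 60 = 2.618 rad/s
Compute tip speed:
  v_tip = omega * R = 2.618 * 34.3 = 89.797 m/s
Tip speed ratio:
  TSR = v_tip / v_wind = 89.797 / 10.0 = 8.980

8.980


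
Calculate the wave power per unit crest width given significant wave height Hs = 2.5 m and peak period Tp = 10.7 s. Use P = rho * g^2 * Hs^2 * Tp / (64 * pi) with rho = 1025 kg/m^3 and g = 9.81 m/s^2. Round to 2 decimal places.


Apply wave power formula:
  g^2 = 9.81^2 = 96.2361
  Hs^2 = 2.5^2 = 6.25
  Numerator = rho * g^2 * Hs^2 * Tp = 1025 * 96.2361 * 6.25 * 10.7 = 6596683.92
  Denominator = 64 * pi = 201.0619
  P = 6596683.92 / 201.0619 = 32809.21 W/m

32809.21


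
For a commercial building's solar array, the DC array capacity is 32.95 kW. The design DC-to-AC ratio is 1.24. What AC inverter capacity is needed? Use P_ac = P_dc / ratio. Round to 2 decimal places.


The inverter AC capacity is determined by the DC/AC ratio.
Given: P_dc = 32.95 kW, DC/AC ratio = 1.24
P_ac = P_dc / ratio = 32.95 / 1.24
P_ac = 26.57 kW

26.57


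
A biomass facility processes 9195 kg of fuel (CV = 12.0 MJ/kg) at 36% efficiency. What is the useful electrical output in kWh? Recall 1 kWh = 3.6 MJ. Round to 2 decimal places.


Total energy = mass * CV = 9195 * 12.0 = 110340.0 MJ
Useful energy = total * eta = 110340.0 * 0.36 = 39722.4 MJ
Convert to kWh: 39722.4 / 3.6
Useful energy = 11034.00 kWh

11034.00


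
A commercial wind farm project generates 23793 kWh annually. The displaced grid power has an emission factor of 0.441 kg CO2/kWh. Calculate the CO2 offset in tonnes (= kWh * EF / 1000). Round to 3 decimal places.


CO2 offset in kg = generation * emission_factor
CO2 offset = 23793 * 0.441 = 10492.71 kg
Convert to tonnes:
  CO2 offset = 10492.71 / 1000 = 10.493 tonnes

10.493


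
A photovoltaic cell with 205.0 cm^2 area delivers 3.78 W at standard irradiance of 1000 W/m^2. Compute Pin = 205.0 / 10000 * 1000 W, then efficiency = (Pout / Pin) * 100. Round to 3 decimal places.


First compute the input power:
  Pin = area_cm2 / 10000 * G = 205.0 / 10000 * 1000 = 20.5 W
Then compute efficiency:
  Efficiency = (Pout / Pin) * 100 = (3.78 / 20.5) * 100
  Efficiency = 18.439%

18.439


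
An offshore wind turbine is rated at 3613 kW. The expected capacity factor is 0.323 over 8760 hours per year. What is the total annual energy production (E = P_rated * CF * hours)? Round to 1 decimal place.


Annual energy = rated_kW * capacity_factor * hours_per_year
Given: P_rated = 3613 kW, CF = 0.323, hours = 8760
E = 3613 * 0.323 * 8760
E = 10222911.2 kWh

10222911.2


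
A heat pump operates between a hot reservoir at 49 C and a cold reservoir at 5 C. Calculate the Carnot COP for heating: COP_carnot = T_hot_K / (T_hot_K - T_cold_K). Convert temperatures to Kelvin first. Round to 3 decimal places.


Convert to Kelvin:
  T_hot = 49 + 273.15 = 322.15 K
  T_cold = 5 + 273.15 = 278.15 K
Apply Carnot COP formula:
  COP = T_hot_K / (T_hot_K - T_cold_K) = 322.15 / 44.0
  COP = 7.322

7.322


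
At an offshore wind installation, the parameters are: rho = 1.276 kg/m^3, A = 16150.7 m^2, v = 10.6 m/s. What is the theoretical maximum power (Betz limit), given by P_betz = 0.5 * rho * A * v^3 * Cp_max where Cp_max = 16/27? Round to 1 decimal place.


The Betz coefficient Cp_max = 16/27 = 0.5926
v^3 = 10.6^3 = 1191.016
P_betz = 0.5 * rho * A * v^3 * Cp_max
P_betz = 0.5 * 1.276 * 16150.7 * 1191.016 * 0.5926
P_betz = 7272535.4 W

7272535.4


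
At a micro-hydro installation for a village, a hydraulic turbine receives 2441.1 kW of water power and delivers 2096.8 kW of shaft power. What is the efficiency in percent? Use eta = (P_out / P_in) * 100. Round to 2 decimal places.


Turbine efficiency = (output power / input power) * 100
eta = (2096.8 / 2441.1) * 100
eta = 85.90%

85.90


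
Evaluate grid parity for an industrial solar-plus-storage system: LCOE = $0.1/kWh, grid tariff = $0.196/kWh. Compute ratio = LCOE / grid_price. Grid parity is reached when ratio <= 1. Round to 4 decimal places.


Compare LCOE to grid price:
  LCOE = $0.1/kWh, Grid price = $0.196/kWh
  Ratio = LCOE / grid_price = 0.1 / 0.196 = 0.5102
  Grid parity achieved (ratio <= 1)? yes

0.5102


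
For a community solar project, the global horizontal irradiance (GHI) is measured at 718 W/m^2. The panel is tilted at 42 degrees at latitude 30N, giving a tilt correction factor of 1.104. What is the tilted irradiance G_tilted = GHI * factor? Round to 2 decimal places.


Identify the given values:
  GHI = 718 W/m^2, tilt correction factor = 1.104
Apply the formula G_tilted = GHI * factor:
  G_tilted = 718 * 1.104
  G_tilted = 792.67 W/m^2

792.67


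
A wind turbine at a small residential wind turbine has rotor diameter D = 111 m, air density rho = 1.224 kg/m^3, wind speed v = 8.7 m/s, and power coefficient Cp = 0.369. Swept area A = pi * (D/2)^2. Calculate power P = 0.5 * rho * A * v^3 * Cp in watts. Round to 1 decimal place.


Step 1 -- Compute swept area:
  A = pi * (D/2)^2 = pi * (111/2)^2 = 9676.89 m^2
Step 2 -- Apply wind power equation:
  P = 0.5 * rho * A * v^3 * Cp
  v^3 = 8.7^3 = 658.503
  P = 0.5 * 1.224 * 9676.89 * 658.503 * 0.369
  P = 1439035.1 W

1439035.1


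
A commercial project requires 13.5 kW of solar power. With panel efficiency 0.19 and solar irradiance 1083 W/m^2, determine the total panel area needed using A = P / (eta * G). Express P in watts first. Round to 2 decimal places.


Convert target power to watts: P = 13.5 * 1000 = 13500.0 W
Compute denominator: eta * G = 0.19 * 1083 = 205.77
Required area A = P / (eta * G) = 13500.0 / 205.77
A = 65.61 m^2

65.61


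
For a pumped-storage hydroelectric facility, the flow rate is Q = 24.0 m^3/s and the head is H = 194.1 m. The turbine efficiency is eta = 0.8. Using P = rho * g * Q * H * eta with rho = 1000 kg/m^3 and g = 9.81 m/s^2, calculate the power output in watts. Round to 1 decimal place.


Apply the hydropower formula P = rho * g * Q * H * eta
rho * g = 1000 * 9.81 = 9810.0
P = 9810.0 * 24.0 * 194.1 * 0.8
P = 36559123.2 W

36559123.2


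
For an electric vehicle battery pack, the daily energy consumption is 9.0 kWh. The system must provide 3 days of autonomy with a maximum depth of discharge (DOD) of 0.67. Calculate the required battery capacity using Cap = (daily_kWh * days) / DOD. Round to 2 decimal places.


Total energy needed = daily * days = 9.0 * 3 = 27.0 kWh
Account for depth of discharge:
  Cap = total_energy / DOD = 27.0 / 0.67
  Cap = 40.30 kWh

40.30


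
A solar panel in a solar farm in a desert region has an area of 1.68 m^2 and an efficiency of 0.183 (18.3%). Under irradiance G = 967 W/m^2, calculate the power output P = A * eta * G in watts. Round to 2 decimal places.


Use the solar power formula P = A * eta * G.
Given: A = 1.68 m^2, eta = 0.183, G = 967 W/m^2
P = 1.68 * 0.183 * 967
P = 297.29 W

297.29


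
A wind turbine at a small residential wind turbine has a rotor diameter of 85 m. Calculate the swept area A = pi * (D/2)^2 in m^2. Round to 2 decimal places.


Compute the rotor radius:
  r = D / 2 = 85 / 2 = 42.5 m
Calculate swept area:
  A = pi * r^2 = pi * 42.5^2
  A = 5674.50 m^2

5674.50


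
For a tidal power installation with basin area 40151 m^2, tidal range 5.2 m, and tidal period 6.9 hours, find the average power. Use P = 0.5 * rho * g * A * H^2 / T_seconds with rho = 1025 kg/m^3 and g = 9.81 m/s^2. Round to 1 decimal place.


Convert period to seconds: T = 6.9 * 3600 = 24840.0 s
H^2 = 5.2^2 = 27.04
P = 0.5 * rho * g * A * H^2 / T
P = 0.5 * 1025 * 9.81 * 40151 * 27.04 / 24840.0
P = 219742.6 W

219742.6


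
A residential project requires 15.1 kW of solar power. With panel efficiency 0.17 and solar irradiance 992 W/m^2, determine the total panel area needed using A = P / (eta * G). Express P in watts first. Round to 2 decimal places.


Convert target power to watts: P = 15.1 * 1000 = 15100.0 W
Compute denominator: eta * G = 0.17 * 992 = 168.64
Required area A = P / (eta * G) = 15100.0 / 168.64
A = 89.54 m^2

89.54


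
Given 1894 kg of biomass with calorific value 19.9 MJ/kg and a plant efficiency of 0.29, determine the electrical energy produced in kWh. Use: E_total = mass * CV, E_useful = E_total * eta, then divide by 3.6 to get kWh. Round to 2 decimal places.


Total energy = mass * CV = 1894 * 19.9 = 37690.6 MJ
Useful energy = total * eta = 37690.6 * 0.29 = 10930.27 MJ
Convert to kWh: 10930.27 / 3.6
Useful energy = 3036.19 kWh

3036.19


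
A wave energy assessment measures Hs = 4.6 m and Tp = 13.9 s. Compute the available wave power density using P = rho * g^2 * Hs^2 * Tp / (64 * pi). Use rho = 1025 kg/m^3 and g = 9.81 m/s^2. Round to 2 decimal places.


Apply wave power formula:
  g^2 = 9.81^2 = 96.2361
  Hs^2 = 4.6^2 = 21.16
  Numerator = rho * g^2 * Hs^2 * Tp = 1025 * 96.2361 * 21.16 * 13.9 = 29012980.34
  Denominator = 64 * pi = 201.0619
  P = 29012980.34 / 201.0619 = 144298.73 W/m

144298.73


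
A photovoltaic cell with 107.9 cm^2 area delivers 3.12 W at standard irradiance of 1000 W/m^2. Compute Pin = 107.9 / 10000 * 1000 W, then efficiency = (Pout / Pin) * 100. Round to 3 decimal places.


First compute the input power:
  Pin = area_cm2 / 10000 * G = 107.9 / 10000 * 1000 = 10.79 W
Then compute efficiency:
  Efficiency = (Pout / Pin) * 100 = (3.12 / 10.79) * 100
  Efficiency = 28.916%

28.916


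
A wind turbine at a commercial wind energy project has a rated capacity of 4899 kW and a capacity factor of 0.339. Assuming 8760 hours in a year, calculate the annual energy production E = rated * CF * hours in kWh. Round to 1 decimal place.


Annual energy = rated_kW * capacity_factor * hours_per_year
Given: P_rated = 4899 kW, CF = 0.339, hours = 8760
E = 4899 * 0.339 * 8760
E = 14548266.4 kWh

14548266.4


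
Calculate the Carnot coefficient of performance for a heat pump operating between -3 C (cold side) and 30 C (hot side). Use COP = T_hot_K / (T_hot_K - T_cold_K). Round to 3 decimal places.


Convert to Kelvin:
  T_hot = 30 + 273.15 = 303.15 K
  T_cold = -3 + 273.15 = 270.15 K
Apply Carnot COP formula:
  COP = T_hot_K / (T_hot_K - T_cold_K) = 303.15 / 33.0
  COP = 9.186

9.186


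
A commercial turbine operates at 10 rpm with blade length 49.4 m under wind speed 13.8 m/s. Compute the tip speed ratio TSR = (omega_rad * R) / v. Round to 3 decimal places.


Convert rotational speed to rad/s:
  omega = 10 * 2 * pi / 60 = 1.0472 rad/s
Compute tip speed:
  v_tip = omega * R = 1.0472 * 49.4 = 51.732 m/s
Tip speed ratio:
  TSR = v_tip / v_wind = 51.732 / 13.8 = 3.749

3.749


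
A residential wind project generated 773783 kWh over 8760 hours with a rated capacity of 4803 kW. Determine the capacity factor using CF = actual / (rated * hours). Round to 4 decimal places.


Capacity factor = actual output / maximum possible output
Maximum possible = rated * hours = 4803 * 8760 = 42074280 kWh
CF = 773783 / 42074280
CF = 0.0184

0.0184


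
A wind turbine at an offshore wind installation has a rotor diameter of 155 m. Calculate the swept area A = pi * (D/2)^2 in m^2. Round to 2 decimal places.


Compute the rotor radius:
  r = D / 2 = 155 / 2 = 77.5 m
Calculate swept area:
  A = pi * r^2 = pi * 77.5^2
  A = 18869.19 m^2

18869.19


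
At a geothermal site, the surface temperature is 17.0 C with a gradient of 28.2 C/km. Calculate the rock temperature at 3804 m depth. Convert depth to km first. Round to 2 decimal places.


Convert depth to km: 3804 / 1000 = 3.804 km
Temperature increase = gradient * depth_km = 28.2 * 3.804 = 107.27 C
Temperature at depth = T_surface + delta_T = 17.0 + 107.27
T = 124.27 C

124.27


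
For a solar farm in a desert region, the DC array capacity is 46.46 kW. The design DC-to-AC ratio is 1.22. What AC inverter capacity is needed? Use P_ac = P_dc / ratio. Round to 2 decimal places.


The inverter AC capacity is determined by the DC/AC ratio.
Given: P_dc = 46.46 kW, DC/AC ratio = 1.22
P_ac = P_dc / ratio = 46.46 / 1.22
P_ac = 38.08 kW

38.08


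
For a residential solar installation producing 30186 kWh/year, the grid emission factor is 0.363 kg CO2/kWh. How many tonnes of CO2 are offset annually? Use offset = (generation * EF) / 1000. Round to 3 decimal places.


CO2 offset in kg = generation * emission_factor
CO2 offset = 30186 * 0.363 = 10957.52 kg
Convert to tonnes:
  CO2 offset = 10957.52 / 1000 = 10.958 tonnes

10.958


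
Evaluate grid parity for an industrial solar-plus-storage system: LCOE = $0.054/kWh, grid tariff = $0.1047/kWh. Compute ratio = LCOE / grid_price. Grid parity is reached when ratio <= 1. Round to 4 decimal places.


Compare LCOE to grid price:
  LCOE = $0.054/kWh, Grid price = $0.1047/kWh
  Ratio = LCOE / grid_price = 0.054 / 0.1047 = 0.5158
  Grid parity achieved (ratio <= 1)? yes

0.5158


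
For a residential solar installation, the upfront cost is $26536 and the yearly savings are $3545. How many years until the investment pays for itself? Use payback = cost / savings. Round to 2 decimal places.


Simple payback period = initial cost / annual savings
Payback = 26536 / 3545
Payback = 7.49 years

7.49


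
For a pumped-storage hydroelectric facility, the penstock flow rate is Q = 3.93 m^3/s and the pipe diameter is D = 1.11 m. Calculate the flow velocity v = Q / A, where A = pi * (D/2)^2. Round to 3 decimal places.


Compute pipe cross-sectional area:
  A = pi * (D/2)^2 = pi * (1.11/2)^2 = 0.9677 m^2
Calculate velocity:
  v = Q / A = 3.93 / 0.9677
  v = 4.061 m/s

4.061


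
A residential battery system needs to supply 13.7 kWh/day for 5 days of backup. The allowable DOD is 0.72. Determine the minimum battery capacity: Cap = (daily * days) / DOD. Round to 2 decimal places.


Total energy needed = daily * days = 13.7 * 5 = 68.5 kWh
Account for depth of discharge:
  Cap = total_energy / DOD = 68.5 / 0.72
  Cap = 95.14 kWh

95.14


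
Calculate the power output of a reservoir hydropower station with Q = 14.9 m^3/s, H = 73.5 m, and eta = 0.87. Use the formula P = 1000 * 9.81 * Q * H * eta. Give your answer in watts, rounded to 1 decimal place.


Apply the hydropower formula P = rho * g * Q * H * eta
rho * g = 1000 * 9.81 = 9810.0
P = 9810.0 * 14.9 * 73.5 * 0.87
P = 9346776.7 W

9346776.7


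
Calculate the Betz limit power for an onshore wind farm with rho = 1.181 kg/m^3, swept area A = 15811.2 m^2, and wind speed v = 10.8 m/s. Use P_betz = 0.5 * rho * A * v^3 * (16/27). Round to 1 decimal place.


The Betz coefficient Cp_max = 16/27 = 0.5926
v^3 = 10.8^3 = 1259.712
P_betz = 0.5 * rho * A * v^3 * Cp_max
P_betz = 0.5 * 1.181 * 15811.2 * 1259.712 * 0.5926
P_betz = 6969670.1 W

6969670.1


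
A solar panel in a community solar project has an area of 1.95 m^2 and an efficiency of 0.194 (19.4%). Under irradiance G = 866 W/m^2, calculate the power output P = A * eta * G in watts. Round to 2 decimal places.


Use the solar power formula P = A * eta * G.
Given: A = 1.95 m^2, eta = 0.194, G = 866 W/m^2
P = 1.95 * 0.194 * 866
P = 327.61 W

327.61


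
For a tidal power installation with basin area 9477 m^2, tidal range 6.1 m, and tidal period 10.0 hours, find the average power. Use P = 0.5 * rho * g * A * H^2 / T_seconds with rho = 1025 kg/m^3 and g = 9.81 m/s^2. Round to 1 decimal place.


Convert period to seconds: T = 10.0 * 3600 = 36000.0 s
H^2 = 6.1^2 = 37.21
P = 0.5 * rho * g * A * H^2 / T
P = 0.5 * 1025 * 9.81 * 9477 * 37.21 / 36000.0
P = 49248.3 W

49248.3


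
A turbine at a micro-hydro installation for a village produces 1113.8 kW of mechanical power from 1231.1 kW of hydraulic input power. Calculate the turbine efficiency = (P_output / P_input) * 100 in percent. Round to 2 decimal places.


Turbine efficiency = (output power / input power) * 100
eta = (1113.8 / 1231.1) * 100
eta = 90.47%

90.47


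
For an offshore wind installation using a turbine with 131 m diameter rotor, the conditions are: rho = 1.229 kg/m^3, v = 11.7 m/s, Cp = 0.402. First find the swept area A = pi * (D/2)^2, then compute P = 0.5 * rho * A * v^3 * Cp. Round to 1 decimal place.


Step 1 -- Compute swept area:
  A = pi * (D/2)^2 = pi * (131/2)^2 = 13478.22 m^2
Step 2 -- Apply wind power equation:
  P = 0.5 * rho * A * v^3 * Cp
  v^3 = 11.7^3 = 1601.613
  P = 0.5 * 1.229 * 13478.22 * 1601.613 * 0.402
  P = 5332587.6 W

5332587.6


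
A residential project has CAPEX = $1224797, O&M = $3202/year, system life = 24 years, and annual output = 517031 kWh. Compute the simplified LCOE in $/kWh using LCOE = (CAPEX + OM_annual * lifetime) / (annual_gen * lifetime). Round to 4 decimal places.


Total cost = CAPEX + OM * lifetime = 1224797 + 3202 * 24 = 1224797 + 76848 = 1301645
Total generation = annual * lifetime = 517031 * 24 = 12408744 kWh
LCOE = 1301645 / 12408744
LCOE = 0.1049 $/kWh

0.1049


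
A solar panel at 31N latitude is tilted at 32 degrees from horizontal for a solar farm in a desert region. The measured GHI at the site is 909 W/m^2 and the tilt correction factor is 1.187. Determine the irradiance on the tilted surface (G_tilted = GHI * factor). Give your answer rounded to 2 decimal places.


Identify the given values:
  GHI = 909 W/m^2, tilt correction factor = 1.187
Apply the formula G_tilted = GHI * factor:
  G_tilted = 909 * 1.187
  G_tilted = 1078.98 W/m^2

1078.98


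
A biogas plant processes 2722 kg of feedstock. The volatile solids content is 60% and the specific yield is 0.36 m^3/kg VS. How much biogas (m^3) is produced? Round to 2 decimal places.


Compute volatile solids:
  VS = mass * VS_fraction = 2722 * 0.6 = 1633.2 kg
Calculate biogas volume:
  Biogas = VS * specific_yield = 1633.2 * 0.36
  Biogas = 587.95 m^3

587.95


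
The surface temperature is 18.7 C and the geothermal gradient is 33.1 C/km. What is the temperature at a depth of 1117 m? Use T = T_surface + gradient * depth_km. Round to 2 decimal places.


Convert depth to km: 1117 / 1000 = 1.117 km
Temperature increase = gradient * depth_km = 33.1 * 1.117 = 36.97 C
Temperature at depth = T_surface + delta_T = 18.7 + 36.97
T = 55.67 C

55.67


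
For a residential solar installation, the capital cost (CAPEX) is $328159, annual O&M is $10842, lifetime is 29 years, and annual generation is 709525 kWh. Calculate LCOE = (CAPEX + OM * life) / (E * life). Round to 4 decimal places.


Total cost = CAPEX + OM * lifetime = 328159 + 10842 * 29 = 328159 + 314418 = 642577
Total generation = annual * lifetime = 709525 * 29 = 20576225 kWh
LCOE = 642577 / 20576225
LCOE = 0.0312 $/kWh

0.0312


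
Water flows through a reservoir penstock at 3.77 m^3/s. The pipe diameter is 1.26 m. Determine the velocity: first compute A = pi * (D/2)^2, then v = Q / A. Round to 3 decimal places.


Compute pipe cross-sectional area:
  A = pi * (D/2)^2 = pi * (1.26/2)^2 = 1.2469 m^2
Calculate velocity:
  v = Q / A = 3.77 / 1.2469
  v = 3.024 m/s

3.024


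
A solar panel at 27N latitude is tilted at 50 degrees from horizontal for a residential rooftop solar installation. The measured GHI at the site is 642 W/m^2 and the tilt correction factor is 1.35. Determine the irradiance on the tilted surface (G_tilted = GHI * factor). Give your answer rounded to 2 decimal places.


Identify the given values:
  GHI = 642 W/m^2, tilt correction factor = 1.35
Apply the formula G_tilted = GHI * factor:
  G_tilted = 642 * 1.35
  G_tilted = 866.70 W/m^2

866.70


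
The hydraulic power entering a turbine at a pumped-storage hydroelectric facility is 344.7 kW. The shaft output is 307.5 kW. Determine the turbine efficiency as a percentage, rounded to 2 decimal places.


Turbine efficiency = (output power / input power) * 100
eta = (307.5 / 344.7) * 100
eta = 89.21%

89.21


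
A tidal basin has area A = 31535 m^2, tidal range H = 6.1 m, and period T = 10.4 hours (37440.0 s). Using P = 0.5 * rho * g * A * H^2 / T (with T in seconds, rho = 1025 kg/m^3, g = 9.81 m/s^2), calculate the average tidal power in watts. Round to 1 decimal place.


Convert period to seconds: T = 10.4 * 3600 = 37440.0 s
H^2 = 6.1^2 = 37.21
P = 0.5 * rho * g * A * H^2 / T
P = 0.5 * 1025 * 9.81 * 31535 * 37.21 / 37440.0
P = 157572.2 W

157572.2


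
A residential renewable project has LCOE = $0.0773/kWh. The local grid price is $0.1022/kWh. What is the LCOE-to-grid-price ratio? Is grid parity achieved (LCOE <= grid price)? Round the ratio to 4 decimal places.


Compare LCOE to grid price:
  LCOE = $0.0773/kWh, Grid price = $0.1022/kWh
  Ratio = LCOE / grid_price = 0.0773 / 0.1022 = 0.7564
  Grid parity achieved (ratio <= 1)? yes

0.7564


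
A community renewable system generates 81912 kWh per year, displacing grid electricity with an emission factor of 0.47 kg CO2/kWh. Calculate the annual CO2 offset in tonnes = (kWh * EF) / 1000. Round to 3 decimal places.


CO2 offset in kg = generation * emission_factor
CO2 offset = 81912 * 0.47 = 38498.64 kg
Convert to tonnes:
  CO2 offset = 38498.64 / 1000 = 38.499 tonnes

38.499


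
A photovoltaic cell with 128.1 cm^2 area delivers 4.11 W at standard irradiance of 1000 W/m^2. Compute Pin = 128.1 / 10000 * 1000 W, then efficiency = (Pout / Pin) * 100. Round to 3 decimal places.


First compute the input power:
  Pin = area_cm2 / 10000 * G = 128.1 / 10000 * 1000 = 12.81 W
Then compute efficiency:
  Efficiency = (Pout / Pin) * 100 = (4.11 / 12.81) * 100
  Efficiency = 32.084%

32.084


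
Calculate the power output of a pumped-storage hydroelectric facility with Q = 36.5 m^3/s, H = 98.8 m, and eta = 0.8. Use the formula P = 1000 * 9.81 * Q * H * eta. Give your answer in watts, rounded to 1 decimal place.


Apply the hydropower formula P = rho * g * Q * H * eta
rho * g = 1000 * 9.81 = 9810.0
P = 9810.0 * 36.5 * 98.8 * 0.8
P = 28301457.6 W

28301457.6


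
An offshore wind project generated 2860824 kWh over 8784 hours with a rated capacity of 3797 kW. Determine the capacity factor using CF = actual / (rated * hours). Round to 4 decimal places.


Capacity factor = actual output / maximum possible output
Maximum possible = rated * hours = 3797 * 8784 = 33352848 kWh
CF = 2860824 / 33352848
CF = 0.0858

0.0858


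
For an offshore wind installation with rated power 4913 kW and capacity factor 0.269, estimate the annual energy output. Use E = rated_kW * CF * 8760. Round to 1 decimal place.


Annual energy = rated_kW * capacity_factor * hours_per_year
Given: P_rated = 4913 kW, CF = 0.269, hours = 8760
E = 4913 * 0.269 * 8760
E = 11577189.7 kWh

11577189.7


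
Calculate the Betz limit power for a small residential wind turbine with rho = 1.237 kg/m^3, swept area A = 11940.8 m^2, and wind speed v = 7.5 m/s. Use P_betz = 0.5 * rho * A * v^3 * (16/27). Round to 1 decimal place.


The Betz coefficient Cp_max = 16/27 = 0.5926
v^3 = 7.5^3 = 421.875
P_betz = 0.5 * rho * A * v^3 * Cp_max
P_betz = 0.5 * 1.237 * 11940.8 * 421.875 * 0.5926
P_betz = 1846346.2 W

1846346.2


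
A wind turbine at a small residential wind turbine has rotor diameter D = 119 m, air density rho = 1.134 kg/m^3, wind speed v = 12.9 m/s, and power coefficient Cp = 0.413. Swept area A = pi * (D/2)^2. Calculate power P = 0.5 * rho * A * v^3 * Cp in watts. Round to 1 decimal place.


Step 1 -- Compute swept area:
  A = pi * (D/2)^2 = pi * (119/2)^2 = 11122.02 m^2
Step 2 -- Apply wind power equation:
  P = 0.5 * rho * A * v^3 * Cp
  v^3 = 12.9^3 = 2146.689
  P = 0.5 * 1.134 * 11122.02 * 2146.689 * 0.413
  P = 5590955.6 W

5590955.6


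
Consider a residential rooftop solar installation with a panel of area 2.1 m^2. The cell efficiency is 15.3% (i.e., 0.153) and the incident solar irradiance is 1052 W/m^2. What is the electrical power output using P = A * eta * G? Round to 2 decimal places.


Use the solar power formula P = A * eta * G.
Given: A = 2.1 m^2, eta = 0.153, G = 1052 W/m^2
P = 2.1 * 0.153 * 1052
P = 338.01 W

338.01


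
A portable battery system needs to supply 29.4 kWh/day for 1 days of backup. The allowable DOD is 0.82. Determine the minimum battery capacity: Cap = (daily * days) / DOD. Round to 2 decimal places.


Total energy needed = daily * days = 29.4 * 1 = 29.4 kWh
Account for depth of discharge:
  Cap = total_energy / DOD = 29.4 / 0.82
  Cap = 35.85 kWh

35.85


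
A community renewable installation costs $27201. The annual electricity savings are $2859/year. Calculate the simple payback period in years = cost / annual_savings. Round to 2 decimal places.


Simple payback period = initial cost / annual savings
Payback = 27201 / 2859
Payback = 9.51 years

9.51


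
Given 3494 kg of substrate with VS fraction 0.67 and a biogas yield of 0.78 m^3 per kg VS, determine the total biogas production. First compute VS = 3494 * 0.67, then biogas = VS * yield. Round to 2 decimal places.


Compute volatile solids:
  VS = mass * VS_fraction = 3494 * 0.67 = 2340.98 kg
Calculate biogas volume:
  Biogas = VS * specific_yield = 2340.98 * 0.78
  Biogas = 1825.96 m^3

1825.96


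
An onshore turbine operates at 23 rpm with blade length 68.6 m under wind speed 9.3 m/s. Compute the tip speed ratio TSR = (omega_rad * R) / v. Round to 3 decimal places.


Convert rotational speed to rad/s:
  omega = 23 * 2 * pi / 60 = 2.4086 rad/s
Compute tip speed:
  v_tip = omega * R = 2.4086 * 68.6 = 165.227 m/s
Tip speed ratio:
  TSR = v_tip / v_wind = 165.227 / 9.3 = 17.766

17.766


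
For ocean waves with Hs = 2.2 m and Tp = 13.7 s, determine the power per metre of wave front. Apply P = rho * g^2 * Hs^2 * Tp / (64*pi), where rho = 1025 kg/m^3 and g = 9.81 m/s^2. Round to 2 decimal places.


Apply wave power formula:
  g^2 = 9.81^2 = 96.2361
  Hs^2 = 2.2^2 = 4.84
  Numerator = rho * g^2 * Hs^2 * Tp = 1025 * 96.2361 * 4.84 * 13.7 = 6540753.9
  Denominator = 64 * pi = 201.0619
  P = 6540753.9 / 201.0619 = 32531.04 W/m

32531.04


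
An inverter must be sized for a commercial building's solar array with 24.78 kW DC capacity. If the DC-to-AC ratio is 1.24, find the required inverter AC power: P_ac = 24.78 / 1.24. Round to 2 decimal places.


The inverter AC capacity is determined by the DC/AC ratio.
Given: P_dc = 24.78 kW, DC/AC ratio = 1.24
P_ac = P_dc / ratio = 24.78 / 1.24
P_ac = 19.98 kW

19.98


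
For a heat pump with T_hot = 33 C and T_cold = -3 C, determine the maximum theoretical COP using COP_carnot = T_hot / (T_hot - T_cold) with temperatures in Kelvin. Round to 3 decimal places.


Convert to Kelvin:
  T_hot = 33 + 273.15 = 306.15 K
  T_cold = -3 + 273.15 = 270.15 K
Apply Carnot COP formula:
  COP = T_hot_K / (T_hot_K - T_cold_K) = 306.15 / 36.0
  COP = 8.504

8.504


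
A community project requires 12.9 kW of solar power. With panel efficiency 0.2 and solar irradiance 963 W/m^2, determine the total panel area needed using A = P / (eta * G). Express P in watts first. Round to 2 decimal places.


Convert target power to watts: P = 12.9 * 1000 = 12900.0 W
Compute denominator: eta * G = 0.2 * 963 = 192.6
Required area A = P / (eta * G) = 12900.0 / 192.6
A = 66.98 m^2

66.98


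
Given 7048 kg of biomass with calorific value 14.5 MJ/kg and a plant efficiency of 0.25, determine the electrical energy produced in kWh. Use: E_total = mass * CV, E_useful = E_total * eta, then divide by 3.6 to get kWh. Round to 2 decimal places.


Total energy = mass * CV = 7048 * 14.5 = 102196.0 MJ
Useful energy = total * eta = 102196.0 * 0.25 = 25549.0 MJ
Convert to kWh: 25549.0 / 3.6
Useful energy = 7096.94 kWh

7096.94


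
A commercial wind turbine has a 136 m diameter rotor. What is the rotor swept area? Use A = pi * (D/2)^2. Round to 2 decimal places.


Compute the rotor radius:
  r = D / 2 = 136 / 2 = 68.0 m
Calculate swept area:
  A = pi * r^2 = pi * 68.0^2
  A = 14526.72 m^2

14526.72


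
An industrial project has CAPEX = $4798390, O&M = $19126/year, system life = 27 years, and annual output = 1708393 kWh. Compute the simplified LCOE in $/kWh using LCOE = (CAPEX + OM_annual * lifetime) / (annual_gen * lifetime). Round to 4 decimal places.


Total cost = CAPEX + OM * lifetime = 4798390 + 19126 * 27 = 4798390 + 516402 = 5314792
Total generation = annual * lifetime = 1708393 * 27 = 46126611 kWh
LCOE = 5314792 / 46126611
LCOE = 0.1152 $/kWh

0.1152


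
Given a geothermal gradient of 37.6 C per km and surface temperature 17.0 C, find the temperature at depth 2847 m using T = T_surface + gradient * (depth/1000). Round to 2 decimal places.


Convert depth to km: 2847 / 1000 = 2.847 km
Temperature increase = gradient * depth_km = 37.6 * 2.847 = 107.05 C
Temperature at depth = T_surface + delta_T = 17.0 + 107.05
T = 124.05 C

124.05


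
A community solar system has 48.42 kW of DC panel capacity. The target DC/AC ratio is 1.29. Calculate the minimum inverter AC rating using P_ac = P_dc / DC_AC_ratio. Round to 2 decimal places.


The inverter AC capacity is determined by the DC/AC ratio.
Given: P_dc = 48.42 kW, DC/AC ratio = 1.29
P_ac = P_dc / ratio = 48.42 / 1.29
P_ac = 37.53 kW

37.53


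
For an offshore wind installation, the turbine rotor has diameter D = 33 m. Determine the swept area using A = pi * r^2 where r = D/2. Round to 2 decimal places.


Compute the rotor radius:
  r = D / 2 = 33 / 2 = 16.5 m
Calculate swept area:
  A = pi * r^2 = pi * 16.5^2
  A = 855.30 m^2

855.30


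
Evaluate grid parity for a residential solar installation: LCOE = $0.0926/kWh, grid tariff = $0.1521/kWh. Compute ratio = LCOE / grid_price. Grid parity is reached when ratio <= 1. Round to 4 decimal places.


Compare LCOE to grid price:
  LCOE = $0.0926/kWh, Grid price = $0.1521/kWh
  Ratio = LCOE / grid_price = 0.0926 / 0.1521 = 0.6088
  Grid parity achieved (ratio <= 1)? yes

0.6088


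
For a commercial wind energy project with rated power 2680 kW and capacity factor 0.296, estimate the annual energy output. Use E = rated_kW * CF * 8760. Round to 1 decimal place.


Annual energy = rated_kW * capacity_factor * hours_per_year
Given: P_rated = 2680 kW, CF = 0.296, hours = 8760
E = 2680 * 0.296 * 8760
E = 6949132.8 kWh

6949132.8


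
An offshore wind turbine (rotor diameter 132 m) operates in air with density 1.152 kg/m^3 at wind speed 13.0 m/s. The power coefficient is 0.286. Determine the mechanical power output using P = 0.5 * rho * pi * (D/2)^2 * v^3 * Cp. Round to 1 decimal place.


Step 1 -- Compute swept area:
  A = pi * (D/2)^2 = pi * (132/2)^2 = 13684.78 m^2
Step 2 -- Apply wind power equation:
  P = 0.5 * rho * A * v^3 * Cp
  v^3 = 13.0^3 = 2197.0
  P = 0.5 * 1.152 * 13684.78 * 2197.0 * 0.286
  P = 4952863.0 W

4952863.0


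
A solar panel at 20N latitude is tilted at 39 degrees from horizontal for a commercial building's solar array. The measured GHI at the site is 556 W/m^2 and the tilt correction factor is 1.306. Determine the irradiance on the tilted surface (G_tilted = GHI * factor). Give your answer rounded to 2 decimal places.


Identify the given values:
  GHI = 556 W/m^2, tilt correction factor = 1.306
Apply the formula G_tilted = GHI * factor:
  G_tilted = 556 * 1.306
  G_tilted = 726.14 W/m^2

726.14


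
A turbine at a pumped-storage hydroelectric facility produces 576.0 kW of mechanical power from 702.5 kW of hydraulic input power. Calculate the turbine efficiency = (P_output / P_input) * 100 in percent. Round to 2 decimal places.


Turbine efficiency = (output power / input power) * 100
eta = (576.0 / 702.5) * 100
eta = 81.99%

81.99


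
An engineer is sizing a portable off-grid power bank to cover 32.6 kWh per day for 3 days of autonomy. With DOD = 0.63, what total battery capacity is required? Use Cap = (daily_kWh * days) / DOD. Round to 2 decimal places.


Total energy needed = daily * days = 32.6 * 3 = 97.8 kWh
Account for depth of discharge:
  Cap = total_energy / DOD = 97.8 / 0.63
  Cap = 155.24 kWh

155.24


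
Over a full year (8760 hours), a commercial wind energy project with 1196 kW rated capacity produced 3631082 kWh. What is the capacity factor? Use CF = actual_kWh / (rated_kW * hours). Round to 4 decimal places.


Capacity factor = actual output / maximum possible output
Maximum possible = rated * hours = 1196 * 8760 = 10476960 kWh
CF = 3631082 / 10476960
CF = 0.3466

0.3466


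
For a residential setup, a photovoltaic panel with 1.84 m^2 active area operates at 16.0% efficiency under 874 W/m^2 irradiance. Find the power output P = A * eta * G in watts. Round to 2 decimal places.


Use the solar power formula P = A * eta * G.
Given: A = 1.84 m^2, eta = 0.16, G = 874 W/m^2
P = 1.84 * 0.16 * 874
P = 257.31 W

257.31


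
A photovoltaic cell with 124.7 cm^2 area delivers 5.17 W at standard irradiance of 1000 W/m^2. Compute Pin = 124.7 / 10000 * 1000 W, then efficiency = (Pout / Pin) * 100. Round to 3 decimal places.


First compute the input power:
  Pin = area_cm2 / 10000 * G = 124.7 / 10000 * 1000 = 12.47 W
Then compute efficiency:
  Efficiency = (Pout / Pin) * 100 = (5.17 / 12.47) * 100
  Efficiency = 41.460%

41.460


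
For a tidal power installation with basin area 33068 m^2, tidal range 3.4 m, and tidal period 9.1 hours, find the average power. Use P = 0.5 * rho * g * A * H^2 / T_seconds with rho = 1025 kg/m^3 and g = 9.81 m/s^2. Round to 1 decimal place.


Convert period to seconds: T = 9.1 * 3600 = 32760.0 s
H^2 = 3.4^2 = 11.56
P = 0.5 * rho * g * A * H^2 / T
P = 0.5 * 1025 * 9.81 * 33068 * 11.56 / 32760.0
P = 58665.8 W

58665.8


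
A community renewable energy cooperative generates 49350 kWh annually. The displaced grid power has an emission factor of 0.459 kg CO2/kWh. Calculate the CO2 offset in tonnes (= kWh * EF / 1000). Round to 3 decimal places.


CO2 offset in kg = generation * emission_factor
CO2 offset = 49350 * 0.459 = 22651.65 kg
Convert to tonnes:
  CO2 offset = 22651.65 / 1000 = 22.652 tonnes

22.652


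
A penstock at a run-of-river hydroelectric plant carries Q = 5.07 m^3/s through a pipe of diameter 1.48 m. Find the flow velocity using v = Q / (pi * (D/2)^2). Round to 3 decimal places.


Compute pipe cross-sectional area:
  A = pi * (D/2)^2 = pi * (1.48/2)^2 = 1.7203 m^2
Calculate velocity:
  v = Q / A = 5.07 / 1.7203
  v = 2.947 m/s

2.947


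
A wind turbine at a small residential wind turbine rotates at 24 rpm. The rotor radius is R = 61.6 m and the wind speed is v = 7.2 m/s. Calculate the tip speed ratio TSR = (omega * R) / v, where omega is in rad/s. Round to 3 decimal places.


Convert rotational speed to rad/s:
  omega = 24 * 2 * pi / 60 = 2.5133 rad/s
Compute tip speed:
  v_tip = omega * R = 2.5133 * 61.6 = 154.818 m/s
Tip speed ratio:
  TSR = v_tip / v_wind = 154.818 / 7.2 = 21.502

21.502
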